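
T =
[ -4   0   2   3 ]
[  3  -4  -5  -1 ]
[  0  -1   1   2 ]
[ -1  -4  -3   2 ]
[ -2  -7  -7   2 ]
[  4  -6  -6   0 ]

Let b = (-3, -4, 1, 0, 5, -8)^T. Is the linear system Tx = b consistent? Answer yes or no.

Row reduce the augmented matrix [T | b].
R2 ← R2 + (3/4)·R1: [0, -4, -7/2, 5/4, -25/4]
R4 ← R4 − (1/4)·R1: [0, -4, -7/2, 5/4, 3/4]
R5 ← R5 − (1/2)·R1: [0, -7, -8, 1/2, 13/2]
R6 ← R6 + R1: [0, -6, -4, 3, -11]
R3 ← R3 − (1/4)·R2: [0, 0, 15/8, 27/16, 41/16]
R4 ← R4 − R2: [0, 0, 0, 0, 7]
R5 ← R5 − (7/4)·R2: [0, 0, -15/8, -27/16, 279/16]
R6 ← R6 − (3/2)·R2: [0, 0, 5/4, 9/8, -13/8]
R5 ← R5 + R3: [0, 0, 0, 0, 20]
R6 ← R6 − (2/3)·R3: [0, 0, 0, 0, -10/3]
R5 ← R5 − (20/7)·R4: [0, 0, 0, 0, 0]
R6 ← R6 + (10/21)·R4: [0, 0, 0, 0, 0]
The echelon form has 4 nonzero rows; the last pivot sits in the augmented column, so rank(T) = 3 but rank([T|b]) = 4.
Since the ranks differ, the system is inconsistent.

no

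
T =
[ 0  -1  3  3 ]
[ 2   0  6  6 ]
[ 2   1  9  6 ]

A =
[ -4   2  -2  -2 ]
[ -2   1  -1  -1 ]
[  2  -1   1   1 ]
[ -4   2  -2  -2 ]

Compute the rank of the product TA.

First compute TA:
[[ -4,   2,  -2,  -2],
 [-20,  10, -10, -10],
 [-16,   8,  -8,  -8]]
Now row reduce the product.
R2 ← R2 − (5)·R1: [0, 0, 0, 0]
R3 ← R3 − (4)·R1: [0, 0, 0, 0]
1 nonzero row, so rank(TA) = 1.

1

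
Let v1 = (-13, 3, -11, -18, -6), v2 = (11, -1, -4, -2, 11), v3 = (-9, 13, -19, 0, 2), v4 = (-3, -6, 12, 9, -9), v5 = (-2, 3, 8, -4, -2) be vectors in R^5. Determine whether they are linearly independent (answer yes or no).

yes

Form the matrix with these vectors as rows and row reduce.
R2 ← R2 + (11/13)·R1: [0, 20/13, -173/13, -224/13, 77/13]
R3 ← R3 − (9/13)·R1: [0, 142/13, -148/13, 162/13, 80/13]
R4 ← R4 − (3/13)·R1: [0, -87/13, 189/13, 171/13, -99/13]
R5 ← R5 − (2/13)·R1: [0, 33/13, 126/13, -16/13, -14/13]
R3 ← R3 − (71/10)·R2: [0, 0, 831/10, 674/5, -359/10]
R4 ← R4 + (87/20)·R2: [0, 0, -867/20, -309/5, 363/20]
R5 ← R5 − (33/20)·R2: [0, 0, 633/20, 136/5, -217/20]
R4 ← R4 + (289/554)·R3: [0, 0, 0, 2360/277, -160/277]
R5 ← R5 − (211/554)·R3: [0, 0, 0, -6687/277, 782/277]
R5 ← R5 + (6687/2360)·R4: [0, 0, 0, 0, 70/59]
5 nonzero rows, so the 5 vectors span a space of dimension 5.
Since 5 = 5, the vectors are linearly independent.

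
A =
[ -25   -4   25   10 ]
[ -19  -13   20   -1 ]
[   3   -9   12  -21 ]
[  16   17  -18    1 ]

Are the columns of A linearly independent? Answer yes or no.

Row reduce A to echelon form.
R2 ← R2 − (19/25)·R1: [0, -249/25, 1, -43/5]
R3 ← R3 + (3/25)·R1: [0, -237/25, 15, -99/5]
R4 ← R4 + (16/25)·R1: [0, 361/25, -2, 37/5]
R3 ← R3 − (79/83)·R2: [0, 0, 1166/83, -964/83]
R4 ← R4 + (361/249)·R2: [0, 0, -137/249, -1262/249]
R4 ← R4 + (137/3498)·R3: [0, 0, 0, -3220/583]
4 pivots among 4 columns.
Every column is a pivot column, so the columns are linearly independent.

yes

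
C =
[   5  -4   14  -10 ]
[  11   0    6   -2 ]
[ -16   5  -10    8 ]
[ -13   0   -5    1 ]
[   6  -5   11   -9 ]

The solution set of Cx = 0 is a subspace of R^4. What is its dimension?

0

Row reduce to echelon form.
R2 ← R2 − (11/5)·R1: [0, 44/5, -124/5, 20]
R3 ← R3 + (16/5)·R1: [0, -39/5, 174/5, -24]
R4 ← R4 + (13/5)·R1: [0, -52/5, 157/5, -25]
R5 ← R5 − (6/5)·R1: [0, -1/5, -29/5, 3]
R3 ← R3 + (39/44)·R2: [0, 0, 141/11, -69/11]
R4 ← R4 + (13/11)·R2: [0, 0, 23/11, -15/11]
R5 ← R5 + (1/44)·R2: [0, 0, -70/11, 38/11]
R4 ← R4 − (23/141)·R3: [0, 0, 0, -16/47]
R5 ← R5 + (70/141)·R3: [0, 0, 0, 16/47]
R5 ← R5 + R4: [0, 0, 0, 0]
4 nonzero rows, so rank(C) = 4.
C has 4 columns; by rank–nullity, nullity = 4 − 4 = 0.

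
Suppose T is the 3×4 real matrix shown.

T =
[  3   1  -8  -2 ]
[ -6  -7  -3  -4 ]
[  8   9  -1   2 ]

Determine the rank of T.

Row reduce to echelon form.
R2 ← R2 + (2)·R1: [0, -5, -19, -8]
R3 ← R3 − (8/3)·R1: [0, 19/3, 61/3, 22/3]
R3 ← R3 + (19/15)·R2: [0, 0, -56/15, -14/5]
Echelon form has 3 nonzero rows, so rank(T) = 3.

3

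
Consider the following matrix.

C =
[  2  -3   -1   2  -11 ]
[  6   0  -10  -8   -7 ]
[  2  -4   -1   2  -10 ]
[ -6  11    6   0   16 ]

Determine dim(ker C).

2

Row reduce to echelon form.
R2 ← R2 − (3)·R1: [0, 9, -7, -14, 26]
R3 ← R3 − R1: [0, -1, 0, 0, 1]
R4 ← R4 + (3)·R1: [0, 2, 3, 6, -17]
R3 ← R3 + (1/9)·R2: [0, 0, -7/9, -14/9, 35/9]
R4 ← R4 − (2/9)·R2: [0, 0, 41/9, 82/9, -205/9]
R4 ← R4 + (41/7)·R3: [0, 0, 0, 0, 0]
3 nonzero rows, so rank(C) = 3.
C has 5 columns; by rank–nullity, nullity = 5 − 3 = 2.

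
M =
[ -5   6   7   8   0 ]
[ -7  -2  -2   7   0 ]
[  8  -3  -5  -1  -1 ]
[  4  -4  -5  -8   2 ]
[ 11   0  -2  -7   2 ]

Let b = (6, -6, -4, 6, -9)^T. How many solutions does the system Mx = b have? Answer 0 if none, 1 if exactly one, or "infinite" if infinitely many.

0

Row reduce the augmented matrix [M | b].
R2 ← R2 − (7/5)·R1: [0, -52/5, -59/5, -21/5, 0, -72/5]
R3 ← R3 + (8/5)·R1: [0, 33/5, 31/5, 59/5, -1, 28/5]
R4 ← R4 + (4/5)·R1: [0, 4/5, 3/5, -8/5, 2, 54/5]
R5 ← R5 + (11/5)·R1: [0, 66/5, 67/5, 53/5, 2, 21/5]
R3 ← R3 + (33/52)·R2: [0, 0, -67/52, 475/52, -1, -46/13]
R4 ← R4 + (1/13)·R2: [0, 0, -4/13, -25/13, 2, 126/13]
R5 ← R5 + (33/26)·R2: [0, 0, -41/26, 137/26, 2, -183/13]
R4 ← R4 − (16/67)·R3: [0, 0, 0, -275/67, 150/67, 706/67]
R5 ← R5 − (82/67)·R3: [0, 0, 0, -396/67, 216/67, -653/67]
R5 ← R5 − (36/25)·R4: [0, 0, 0, 0, 0, -623/25]
The echelon form has 5 nonzero rows; the last pivot sits in the augmented column, so rank(M) = 4 but rank([M|b]) = 5.
Since the ranks differ, the system is inconsistent.
It has no solutions.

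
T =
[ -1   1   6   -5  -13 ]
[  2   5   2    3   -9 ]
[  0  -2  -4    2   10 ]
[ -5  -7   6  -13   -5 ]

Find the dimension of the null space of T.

3

Row reduce to echelon form.
R2 ← R2 + (2)·R1: [0, 7, 14, -7, -35]
R4 ← R4 − (5)·R1: [0, -12, -24, 12, 60]
R3 ← R3 + (2/7)·R2: [0, 0, 0, 0, 0]
R4 ← R4 + (12/7)·R2: [0, 0, 0, 0, 0]
2 nonzero rows, so rank(T) = 2.
T has 5 columns; by rank–nullity, nullity = 5 − 2 = 3.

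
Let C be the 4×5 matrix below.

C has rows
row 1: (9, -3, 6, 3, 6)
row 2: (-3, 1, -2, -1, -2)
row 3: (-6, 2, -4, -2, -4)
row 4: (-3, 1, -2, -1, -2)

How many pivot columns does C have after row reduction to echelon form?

Row reduce to echelon form.
R2 ← R2 + (1/3)·R1: [0, 0, 0, 0, 0]
R3 ← R3 + (2/3)·R1: [0, 0, 0, 0, 0]
R4 ← R4 + (1/3)·R1: [0, 0, 0, 0, 0]
Echelon form has 1 nonzero row, so rank(C) = 1.
Each nonzero row contributes one pivot column: 1 pivot columns.

1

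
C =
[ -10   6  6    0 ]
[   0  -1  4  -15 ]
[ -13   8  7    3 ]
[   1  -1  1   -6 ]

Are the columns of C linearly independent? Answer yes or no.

no

Row reduce C to echelon form.
R3 ← R3 − (13/10)·R1: [0, 1/5, -4/5, 3]
R4 ← R4 + (1/10)·R1: [0, -2/5, 8/5, -6]
R3 ← R3 + (1/5)·R2: [0, 0, 0, 0]
R4 ← R4 − (2/5)·R2: [0, 0, 0, 0]
2 pivots among 4 columns.
Only 2 < 4 pivot columns, so the columns are linearly dependent.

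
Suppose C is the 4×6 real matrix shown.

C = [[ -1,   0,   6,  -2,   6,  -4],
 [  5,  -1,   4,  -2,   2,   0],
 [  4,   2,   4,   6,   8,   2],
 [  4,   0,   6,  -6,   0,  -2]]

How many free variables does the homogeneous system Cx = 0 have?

Row reduce to echelon form.
R2 ← R2 + (5)·R1: [0, -1, 34, -12, 32, -20]
R3 ← R3 + (4)·R1: [0, 2, 28, -2, 32, -14]
R4 ← R4 + (4)·R1: [0, 0, 30, -14, 24, -18]
R3 ← R3 + (2)·R2: [0, 0, 96, -26, 96, -54]
R4 ← R4 − (5/16)·R3: [0, 0, 0, -47/8, -6, -9/8]
4 nonzero rows, so rank(C) = 4.
C has 6 columns; by rank–nullity, nullity = 6 − 4 = 2.

2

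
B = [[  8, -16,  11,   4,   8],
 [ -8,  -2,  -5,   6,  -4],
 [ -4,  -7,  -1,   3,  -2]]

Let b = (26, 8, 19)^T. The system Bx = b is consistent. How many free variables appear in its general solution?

Row reduce the augmented matrix [B | b].
R2 ← R2 + R1: [0, -18, 6, 10, 4, 34]
R3 ← R3 + (1/2)·R1: [0, -15, 9/2, 5, 2, 32]
R3 ← R3 − (5/6)·R2: [0, 0, -1/2, -10/3, -4/3, 11/3]
The echelon form has 3 nonzero rows, and every pivot lies in the first 5 columns, so rank(B) = rank([B|b]) = 3.
The system is consistent.
Free variables = (unknowns) − (rank) = 5 − 3 = 2.

2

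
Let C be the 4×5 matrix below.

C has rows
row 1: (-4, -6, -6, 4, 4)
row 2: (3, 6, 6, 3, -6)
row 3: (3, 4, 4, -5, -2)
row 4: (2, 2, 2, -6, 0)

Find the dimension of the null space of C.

Row reduce to echelon form.
R2 ← R2 + (3/4)·R1: [0, 3/2, 3/2, 6, -3]
R3 ← R3 + (3/4)·R1: [0, -1/2, -1/2, -2, 1]
R4 ← R4 + (1/2)·R1: [0, -1, -1, -4, 2]
R3 ← R3 + (1/3)·R2: [0, 0, 0, 0, 0]
R4 ← R4 + (2/3)·R2: [0, 0, 0, 0, 0]
2 nonzero rows, so rank(C) = 2.
C has 5 columns; by rank–nullity, nullity = 5 − 2 = 3.

3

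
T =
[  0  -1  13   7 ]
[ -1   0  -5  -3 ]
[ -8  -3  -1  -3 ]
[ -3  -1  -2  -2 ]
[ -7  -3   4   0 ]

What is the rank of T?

Row reduce to echelon form.
Swap R1 ↔ R2
R3 ← R3 − (8)·R1: [0, -3, 39, 21]
R4 ← R4 − (3)·R1: [0, -1, 13, 7]
R5 ← R5 − (7)·R1: [0, -3, 39, 21]
R3 ← R3 − (3)·R2: [0, 0, 0, 0]
R4 ← R4 − R2: [0, 0, 0, 0]
R5 ← R5 − (3)·R2: [0, 0, 0, 0]
Echelon form has 2 nonzero rows, so rank(T) = 2.

2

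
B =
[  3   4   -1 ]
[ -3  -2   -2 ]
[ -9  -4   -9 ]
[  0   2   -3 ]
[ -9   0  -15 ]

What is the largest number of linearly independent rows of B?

2

Row reduce to echelon form.
R2 ← R2 + R1: [0, 2, -3]
R3 ← R3 + (3)·R1: [0, 8, -12]
R5 ← R5 + (3)·R1: [0, 12, -18]
R3 ← R3 − (4)·R2: [0, 0, 0]
R4 ← R4 − R2: [0, 0, 0]
R5 ← R5 − (6)·R2: [0, 0, 0]
Echelon form has 2 nonzero rows, so rank(B) = 2.
The rank gives the maximum number of linearly independent rows: 2.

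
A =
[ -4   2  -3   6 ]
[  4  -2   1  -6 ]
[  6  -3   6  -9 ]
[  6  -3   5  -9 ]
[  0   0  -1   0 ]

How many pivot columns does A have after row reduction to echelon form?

Row reduce to echelon form.
R2 ← R2 + R1: [0, 0, -2, 0]
R3 ← R3 + (3/2)·R1: [0, 0, 3/2, 0]
R4 ← R4 + (3/2)·R1: [0, 0, 1/2, 0]
R3 ← R3 + (3/4)·R2: [0, 0, 0, 0]
R4 ← R4 + (1/4)·R2: [0, 0, 0, 0]
R5 ← R5 − (1/2)·R2: [0, 0, 0, 0]
Echelon form has 2 nonzero rows, so rank(A) = 2.
Each nonzero row contributes one pivot column: 2 pivot columns.

2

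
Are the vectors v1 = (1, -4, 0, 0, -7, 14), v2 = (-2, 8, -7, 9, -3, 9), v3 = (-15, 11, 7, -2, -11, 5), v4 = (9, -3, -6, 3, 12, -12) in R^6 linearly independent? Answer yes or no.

no

Form the matrix with these vectors as rows and row reduce.
R2 ← R2 + (2)·R1: [0, 0, -7, 9, -17, 37]
R3 ← R3 + (15)·R1: [0, -49, 7, -2, -116, 215]
R4 ← R4 − (9)·R1: [0, 33, -6, 3, 75, -138]
Swap R2 ↔ R3
R4 ← R4 + (33/49)·R2: [0, 0, -9/7, 81/49, -153/49, 333/49]
R4 ← R4 − (9/49)·R3: [0, 0, 0, 0, 0, 0]
3 nonzero rows, so the 4 vectors span a space of dimension 3.
Since 3 < 4, the vectors are linearly dependent.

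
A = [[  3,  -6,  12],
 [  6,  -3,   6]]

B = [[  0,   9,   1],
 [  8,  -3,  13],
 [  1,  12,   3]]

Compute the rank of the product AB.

First compute AB:
[[-36, 189, -39],
 [-18, 135, -15]]
Now row reduce the product.
R2 ← R2 − (1/2)·R1: [0, 81/2, 9/2]
2 nonzero rows, so rank(AB) = 2.

2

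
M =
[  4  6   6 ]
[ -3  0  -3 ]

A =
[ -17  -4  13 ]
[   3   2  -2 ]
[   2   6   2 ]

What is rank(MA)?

First compute MA:
[[-38,  32,  52],
 [ 45,  -6, -45]]
Now row reduce the product.
R2 ← R2 + (45/38)·R1: [0, 606/19, 315/19]
2 nonzero rows, so rank(MA) = 2.

2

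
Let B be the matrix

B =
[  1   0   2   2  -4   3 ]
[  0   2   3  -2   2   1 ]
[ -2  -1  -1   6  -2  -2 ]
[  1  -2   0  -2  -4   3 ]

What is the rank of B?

Row reduce to echelon form.
R3 ← R3 + (2)·R1: [0, -1, 3, 10, -10, 4]
R4 ← R4 − R1: [0, -2, -2, -4, 0, 0]
R3 ← R3 + (1/2)·R2: [0, 0, 9/2, 9, -9, 9/2]
R4 ← R4 + R2: [0, 0, 1, -6, 2, 1]
R4 ← R4 − (2/9)·R3: [0, 0, 0, -8, 4, 0]
Echelon form has 4 nonzero rows, so rank(B) = 4.

4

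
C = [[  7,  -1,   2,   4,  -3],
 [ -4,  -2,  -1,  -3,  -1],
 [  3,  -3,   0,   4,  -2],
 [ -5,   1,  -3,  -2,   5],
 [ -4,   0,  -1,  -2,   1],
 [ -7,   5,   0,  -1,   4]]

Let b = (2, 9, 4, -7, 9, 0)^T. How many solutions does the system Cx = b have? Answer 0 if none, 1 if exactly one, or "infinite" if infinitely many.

Row reduce the augmented matrix [C | b].
R2 ← R2 + (4/7)·R1: [0, -18/7, 1/7, -5/7, -19/7, 71/7]
R3 ← R3 − (3/7)·R1: [0, -18/7, -6/7, 16/7, -5/7, 22/7]
R4 ← R4 + (5/7)·R1: [0, 2/7, -11/7, 6/7, 20/7, -39/7]
R5 ← R5 + (4/7)·R1: [0, -4/7, 1/7, 2/7, -5/7, 71/7]
R6 ← R6 + R1: [0, 4, 2, 3, 1, 2]
R3 ← R3 − R2: [0, 0, -1, 3, 2, -7]
R4 ← R4 + (1/9)·R2: [0, 0, -14/9, 7/9, 23/9, -40/9]
R5 ← R5 − (2/9)·R2: [0, 0, 1/9, 4/9, -1/9, 71/9]
R6 ← R6 + (14/9)·R2: [0, 0, 20/9, 17/9, -29/9, 160/9]
R4 ← R4 − (14/9)·R3: [0, 0, 0, -35/9, -5/9, 58/9]
R5 ← R5 + (1/9)·R3: [0, 0, 0, 7/9, 1/9, 64/9]
R6 ← R6 + (20/9)·R3: [0, 0, 0, 77/9, 11/9, 20/9]
R5 ← R5 + (1/5)·R4: [0, 0, 0, 0, 0, 42/5]
R6 ← R6 + (11/5)·R4: [0, 0, 0, 0, 0, 82/5]
R6 ← R6 − (41/21)·R5: [0, 0, 0, 0, 0, 0]
The echelon form has 5 nonzero rows; the last pivot sits in the augmented column, so rank(C) = 4 but rank([C|b]) = 5.
Since the ranks differ, the system is inconsistent.
It has no solutions.

0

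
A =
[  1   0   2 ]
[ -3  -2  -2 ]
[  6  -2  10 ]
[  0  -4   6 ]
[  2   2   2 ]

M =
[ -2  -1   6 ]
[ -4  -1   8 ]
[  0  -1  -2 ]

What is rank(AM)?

First compute AM:
[[ -2,  -3,   2],
 [ 14,   7, -30],
 [ -4, -14,   0],
 [ 16,  -2, -44],
 [-12,  -6,  24]]
Now row reduce the product.
R2 ← R2 + (7)·R1: [0, -14, -16]
R3 ← R3 − (2)·R1: [0, -8, -4]
R4 ← R4 + (8)·R1: [0, -26, -28]
R5 ← R5 − (6)·R1: [0, 12, 12]
R3 ← R3 − (4/7)·R2: [0, 0, 36/7]
R4 ← R4 − (13/7)·R2: [0, 0, 12/7]
R5 ← R5 + (6/7)·R2: [0, 0, -12/7]
R4 ← R4 − (1/3)·R3: [0, 0, 0]
R5 ← R5 + (1/3)·R3: [0, 0, 0]
3 nonzero rows, so rank(AM) = 3.

3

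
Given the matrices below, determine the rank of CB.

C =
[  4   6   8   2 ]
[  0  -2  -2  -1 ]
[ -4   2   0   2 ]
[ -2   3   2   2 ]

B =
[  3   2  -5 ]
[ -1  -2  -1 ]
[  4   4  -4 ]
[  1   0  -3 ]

First compute CB:
[[ 40,  28, -64],
 [ -7,  -4,  13],
 [-12, -12,  12],
 [  1,  -2,  -7]]
Now row reduce the product.
R2 ← R2 + (7/40)·R1: [0, 9/10, 9/5]
R3 ← R3 + (3/10)·R1: [0, -18/5, -36/5]
R4 ← R4 − (1/40)·R1: [0, -27/10, -27/5]
R3 ← R3 + (4)·R2: [0, 0, 0]
R4 ← R4 + (3)·R2: [0, 0, 0]
2 nonzero rows, so rank(CB) = 2.

2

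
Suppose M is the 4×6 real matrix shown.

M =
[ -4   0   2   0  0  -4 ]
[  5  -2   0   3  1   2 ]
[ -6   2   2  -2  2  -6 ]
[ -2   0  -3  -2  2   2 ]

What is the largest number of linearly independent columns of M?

Row reduce to echelon form.
R2 ← R2 + (5/4)·R1: [0, -2, 5/2, 3, 1, -3]
R3 ← R3 − (3/2)·R1: [0, 2, -1, -2, 2, 0]
R4 ← R4 − (1/2)·R1: [0, 0, -4, -2, 2, 4]
R3 ← R3 + R2: [0, 0, 3/2, 1, 3, -3]
R4 ← R4 + (8/3)·R3: [0, 0, 0, 2/3, 10, -4]
Echelon form has 4 nonzero rows, so rank(M) = 4.
The rank gives the maximum number of linearly independent columns: 4.

4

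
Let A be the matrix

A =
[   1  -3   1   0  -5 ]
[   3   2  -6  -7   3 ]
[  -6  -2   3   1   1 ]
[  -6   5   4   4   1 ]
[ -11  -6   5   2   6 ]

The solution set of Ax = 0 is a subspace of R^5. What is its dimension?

0

Row reduce to echelon form.
R2 ← R2 − (3)·R1: [0, 11, -9, -7, 18]
R3 ← R3 + (6)·R1: [0, -20, 9, 1, -29]
R4 ← R4 + (6)·R1: [0, -13, 10, 4, -29]
R5 ← R5 + (11)·R1: [0, -39, 16, 2, -49]
R3 ← R3 + (20/11)·R2: [0, 0, -81/11, -129/11, 41/11]
R4 ← R4 + (13/11)·R2: [0, 0, -7/11, -47/11, -85/11]
R5 ← R5 + (39/11)·R2: [0, 0, -175/11, -251/11, 163/11]
R4 ← R4 − (7/81)·R3: [0, 0, 0, -88/27, -652/81]
R5 ← R5 − (175/81)·R3: [0, 0, 0, 68/27, 548/81]
R5 ← R5 + (17/22)·R4: [0, 0, 0, 0, 6/11]
5 nonzero rows, so rank(A) = 5.
A has 5 columns; by rank–nullity, nullity = 5 − 5 = 0.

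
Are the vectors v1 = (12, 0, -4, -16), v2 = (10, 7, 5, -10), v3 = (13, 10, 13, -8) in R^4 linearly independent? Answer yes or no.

Form the matrix with these vectors as rows and row reduce.
R2 ← R2 − (5/6)·R1: [0, 7, 25/3, 10/3]
R3 ← R3 − (13/12)·R1: [0, 10, 52/3, 28/3]
R3 ← R3 − (10/7)·R2: [0, 0, 38/7, 32/7]
3 nonzero rows, so the 3 vectors span a space of dimension 3.
Since 3 = 3, the vectors are linearly independent.

yes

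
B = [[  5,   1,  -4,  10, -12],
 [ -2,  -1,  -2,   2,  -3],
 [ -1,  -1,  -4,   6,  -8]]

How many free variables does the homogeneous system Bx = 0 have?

3

Row reduce to echelon form.
R2 ← R2 + (2/5)·R1: [0, -3/5, -18/5, 6, -39/5]
R3 ← R3 + (1/5)·R1: [0, -4/5, -24/5, 8, -52/5]
R3 ← R3 − (4/3)·R2: [0, 0, 0, 0, 0]
2 nonzero rows, so rank(B) = 2.
B has 5 columns; by rank–nullity, nullity = 5 − 2 = 3.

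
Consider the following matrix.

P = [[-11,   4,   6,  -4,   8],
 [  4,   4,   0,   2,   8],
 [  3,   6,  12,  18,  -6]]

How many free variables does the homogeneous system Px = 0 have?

Row reduce to echelon form.
R2 ← R2 + (4/11)·R1: [0, 60/11, 24/11, 6/11, 120/11]
R3 ← R3 + (3/11)·R1: [0, 78/11, 150/11, 186/11, -42/11]
R3 ← R3 − (13/10)·R2: [0, 0, 54/5, 81/5, -18]
3 nonzero rows, so rank(P) = 3.
P has 5 columns; by rank–nullity, nullity = 5 − 3 = 2.

2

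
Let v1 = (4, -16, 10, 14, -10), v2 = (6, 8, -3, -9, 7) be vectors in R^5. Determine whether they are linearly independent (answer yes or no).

Form the matrix with these vectors as rows and row reduce.
R2 ← R2 − (3/2)·R1: [0, 32, -18, -30, 22]
2 nonzero rows, so the 2 vectors span a space of dimension 2.
Since 2 = 2, the vectors are linearly independent.

yes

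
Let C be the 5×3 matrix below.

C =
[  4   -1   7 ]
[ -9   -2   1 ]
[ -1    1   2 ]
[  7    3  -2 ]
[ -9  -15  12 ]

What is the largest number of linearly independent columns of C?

Row reduce to echelon form.
R2 ← R2 + (9/4)·R1: [0, -17/4, 67/4]
R3 ← R3 + (1/4)·R1: [0, 3/4, 15/4]
R4 ← R4 − (7/4)·R1: [0, 19/4, -57/4]
R5 ← R5 + (9/4)·R1: [0, -69/4, 111/4]
R3 ← R3 + (3/17)·R2: [0, 0, 114/17]
R4 ← R4 + (19/17)·R2: [0, 0, 76/17]
R5 ← R5 − (69/17)·R2: [0, 0, -684/17]
R4 ← R4 − (2/3)·R3: [0, 0, 0]
R5 ← R5 + (6)·R3: [0, 0, 0]
Echelon form has 3 nonzero rows, so rank(C) = 3.
The rank gives the maximum number of linearly independent columns: 3.

3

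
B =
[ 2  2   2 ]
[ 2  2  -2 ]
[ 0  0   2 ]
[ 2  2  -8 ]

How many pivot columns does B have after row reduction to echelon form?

2

Row reduce to echelon form.
R2 ← R2 − R1: [0, 0, -4]
R4 ← R4 − R1: [0, 0, -10]
R3 ← R3 + (1/2)·R2: [0, 0, 0]
R4 ← R4 − (5/2)·R2: [0, 0, 0]
Echelon form has 2 nonzero rows, so rank(B) = 2.
Each nonzero row contributes one pivot column: 2 pivot columns.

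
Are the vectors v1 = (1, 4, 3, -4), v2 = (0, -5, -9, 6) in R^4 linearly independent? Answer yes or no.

Form the matrix with these vectors as rows and row reduce.
2 nonzero rows, so the 2 vectors span a space of dimension 2.
Since 2 = 2, the vectors are linearly independent.

yes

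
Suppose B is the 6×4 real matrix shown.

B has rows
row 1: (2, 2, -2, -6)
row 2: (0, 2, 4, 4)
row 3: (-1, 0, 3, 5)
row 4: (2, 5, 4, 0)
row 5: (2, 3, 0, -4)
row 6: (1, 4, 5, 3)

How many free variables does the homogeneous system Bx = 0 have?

Row reduce to echelon form.
R3 ← R3 + (1/2)·R1: [0, 1, 2, 2]
R4 ← R4 − R1: [0, 3, 6, 6]
R5 ← R5 − R1: [0, 1, 2, 2]
R6 ← R6 − (1/2)·R1: [0, 3, 6, 6]
R3 ← R3 − (1/2)·R2: [0, 0, 0, 0]
R4 ← R4 − (3/2)·R2: [0, 0, 0, 0]
R5 ← R5 − (1/2)·R2: [0, 0, 0, 0]
R6 ← R6 − (3/2)·R2: [0, 0, 0, 0]
2 nonzero rows, so rank(B) = 2.
B has 4 columns; by rank–nullity, nullity = 4 − 2 = 2.

2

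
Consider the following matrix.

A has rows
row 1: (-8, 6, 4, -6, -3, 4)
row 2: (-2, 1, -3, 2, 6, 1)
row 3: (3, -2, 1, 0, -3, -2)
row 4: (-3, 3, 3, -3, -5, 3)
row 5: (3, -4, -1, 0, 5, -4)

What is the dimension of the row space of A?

4

Row reduce to echelon form.
R2 ← R2 − (1/4)·R1: [0, -1/2, -4, 7/2, 27/4, 0]
R3 ← R3 + (3/8)·R1: [0, 1/4, 5/2, -9/4, -33/8, -1/2]
R4 ← R4 − (3/8)·R1: [0, 3/4, 3/2, -3/4, -31/8, 3/2]
R5 ← R5 + (3/8)·R1: [0, -7/4, 1/2, -9/4, 31/8, -5/2]
R3 ← R3 + (1/2)·R2: [0, 0, 1/2, -1/2, -3/4, -1/2]
R4 ← R4 + (3/2)·R2: [0, 0, -9/2, 9/2, 25/4, 3/2]
R5 ← R5 − (7/2)·R2: [0, 0, 29/2, -29/2, -79/4, -5/2]
R4 ← R4 + (9)·R3: [0, 0, 0, 0, -1/2, -3]
R5 ← R5 − (29)·R3: [0, 0, 0, 0, 2, 12]
R5 ← R5 + (4)·R4: [0, 0, 0, 0, 0, 0]
Echelon form has 4 nonzero rows, so rank(A) = 4.
The row space has dimension equal to the rank: 4.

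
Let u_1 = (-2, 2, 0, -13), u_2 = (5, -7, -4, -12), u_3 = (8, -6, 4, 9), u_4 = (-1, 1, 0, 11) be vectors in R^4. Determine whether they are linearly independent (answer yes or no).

no

Form the matrix with these vectors as rows and row reduce.
R2 ← R2 + (5/2)·R1: [0, -2, -4, -89/2]
R3 ← R3 + (4)·R1: [0, 2, 4, -43]
R4 ← R4 − (1/2)·R1: [0, 0, 0, 35/2]
R3 ← R3 + R2: [0, 0, 0, -175/2]
R4 ← R4 + (1/5)·R3: [0, 0, 0, 0]
3 nonzero rows, so the 4 vectors span a space of dimension 3.
Since 3 < 4, the vectors are linearly dependent.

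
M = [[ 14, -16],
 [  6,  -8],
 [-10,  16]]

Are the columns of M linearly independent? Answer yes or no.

yes

Row reduce M to echelon form.
R2 ← R2 − (3/7)·R1: [0, -8/7]
R3 ← R3 + (5/7)·R1: [0, 32/7]
R3 ← R3 + (4)·R2: [0, 0]
2 pivots among 2 columns.
Every column is a pivot column, so the columns are linearly independent.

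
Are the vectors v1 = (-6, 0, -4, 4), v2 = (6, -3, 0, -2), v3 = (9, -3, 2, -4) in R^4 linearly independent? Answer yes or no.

Form the matrix with these vectors as rows and row reduce.
R2 ← R2 + R1: [0, -3, -4, 2]
R3 ← R3 + (3/2)·R1: [0, -3, -4, 2]
R3 ← R3 − R2: [0, 0, 0, 0]
2 nonzero rows, so the 3 vectors span a space of dimension 2.
Since 2 < 3, the vectors are linearly dependent.

no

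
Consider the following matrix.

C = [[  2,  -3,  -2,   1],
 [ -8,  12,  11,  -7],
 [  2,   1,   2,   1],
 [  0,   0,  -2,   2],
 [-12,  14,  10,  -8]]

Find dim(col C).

Row reduce to echelon form.
R2 ← R2 + (4)·R1: [0, 0, 3, -3]
R3 ← R3 − R1: [0, 4, 4, 0]
R5 ← R5 + (6)·R1: [0, -4, -2, -2]
Swap R2 ↔ R3
R5 ← R5 + R2: [0, 0, 2, -2]
R4 ← R4 + (2/3)·R3: [0, 0, 0, 0]
R5 ← R5 − (2/3)·R3: [0, 0, 0, 0]
Echelon form has 3 nonzero rows, so rank(C) = 3.
The column space has dimension equal to the rank: 3.

3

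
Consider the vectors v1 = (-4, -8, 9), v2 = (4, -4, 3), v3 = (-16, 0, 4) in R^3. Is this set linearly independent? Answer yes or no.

no

Form the matrix with these vectors as rows and row reduce.
R2 ← R2 + R1: [0, -12, 12]
R3 ← R3 − (4)·R1: [0, 32, -32]
R3 ← R3 + (8/3)·R2: [0, 0, 0]
2 nonzero rows, so the 3 vectors span a space of dimension 2.
Since 2 < 3, the vectors are linearly dependent.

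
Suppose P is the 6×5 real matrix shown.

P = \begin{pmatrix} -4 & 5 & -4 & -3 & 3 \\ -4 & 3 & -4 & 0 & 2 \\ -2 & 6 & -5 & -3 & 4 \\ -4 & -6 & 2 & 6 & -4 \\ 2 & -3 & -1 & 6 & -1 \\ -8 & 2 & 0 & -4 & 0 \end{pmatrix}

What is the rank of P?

3

Row reduce to echelon form.
R2 ← R2 − R1: [0, -2, 0, 3, -1]
R3 ← R3 − (1/2)·R1: [0, 7/2, -3, -3/2, 5/2]
R4 ← R4 − R1: [0, -11, 6, 9, -7]
R5 ← R5 + (1/2)·R1: [0, -1/2, -3, 9/2, 1/2]
R6 ← R6 − (2)·R1: [0, -8, 8, 2, -6]
R3 ← R3 + (7/4)·R2: [0, 0, -3, 15/4, 3/4]
R4 ← R4 − (11/2)·R2: [0, 0, 6, -15/2, -3/2]
R5 ← R5 − (1/4)·R2: [0, 0, -3, 15/4, 3/4]
R6 ← R6 − (4)·R2: [0, 0, 8, -10, -2]
R4 ← R4 + (2)·R3: [0, 0, 0, 0, 0]
R5 ← R5 − R3: [0, 0, 0, 0, 0]
R6 ← R6 + (8/3)·R3: [0, 0, 0, 0, 0]
Echelon form has 3 nonzero rows, so rank(P) = 3.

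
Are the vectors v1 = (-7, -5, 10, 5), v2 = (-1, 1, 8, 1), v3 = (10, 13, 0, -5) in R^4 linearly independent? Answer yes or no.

Form the matrix with these vectors as rows and row reduce.
R2 ← R2 − (1/7)·R1: [0, 12/7, 46/7, 2/7]
R3 ← R3 + (10/7)·R1: [0, 41/7, 100/7, 15/7]
R3 ← R3 − (41/12)·R2: [0, 0, -49/6, 7/6]
3 nonzero rows, so the 3 vectors span a space of dimension 3.
Since 3 = 3, the vectors are linearly independent.

yes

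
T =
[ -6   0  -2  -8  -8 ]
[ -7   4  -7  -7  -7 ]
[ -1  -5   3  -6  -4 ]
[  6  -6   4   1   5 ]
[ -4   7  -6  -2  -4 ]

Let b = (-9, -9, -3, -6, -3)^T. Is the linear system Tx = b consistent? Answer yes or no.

Row reduce the augmented matrix [T | b].
R2 ← R2 − (7/6)·R1: [0, 4, -14/3, 7/3, 7/3, 3/2]
R3 ← R3 − (1/6)·R1: [0, -5, 10/3, -14/3, -8/3, -3/2]
R4 ← R4 + R1: [0, -6, 2, -7, -3, -15]
R5 ← R5 − (2/3)·R1: [0, 7, -14/3, 10/3, 4/3, 3]
R3 ← R3 + (5/4)·R2: [0, 0, -5/2, -7/4, 1/4, 3/8]
R4 ← R4 + (3/2)·R2: [0, 0, -5, -7/2, 1/2, -51/4]
R5 ← R5 − (7/4)·R2: [0, 0, 7/2, -3/4, -11/4, 3/8]
R4 ← R4 − (2)·R3: [0, 0, 0, 0, 0, -27/2]
R5 ← R5 + (7/5)·R3: [0, 0, 0, -16/5, -12/5, 9/10]
Swap R4 ↔ R5
The echelon form has 5 nonzero rows; the last pivot sits in the augmented column, so rank(T) = 4 but rank([T|b]) = 5.
Since the ranks differ, the system is inconsistent.

no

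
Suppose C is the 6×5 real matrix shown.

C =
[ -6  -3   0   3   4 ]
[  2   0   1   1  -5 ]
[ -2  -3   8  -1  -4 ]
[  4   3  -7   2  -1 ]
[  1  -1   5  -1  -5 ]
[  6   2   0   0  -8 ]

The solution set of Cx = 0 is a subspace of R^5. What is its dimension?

Row reduce to echelon form.
R2 ← R2 + (1/3)·R1: [0, -1, 1, 2, -11/3]
R3 ← R3 − (1/3)·R1: [0, -2, 8, -2, -16/3]
R4 ← R4 + (2/3)·R1: [0, 1, -7, 4, 5/3]
R5 ← R5 + (1/6)·R1: [0, -3/2, 5, -1/2, -13/3]
R6 ← R6 + R1: [0, -1, 0, 3, -4]
R3 ← R3 − (2)·R2: [0, 0, 6, -6, 2]
R4 ← R4 + R2: [0, 0, -6, 6, -2]
R5 ← R5 − (3/2)·R2: [0, 0, 7/2, -7/2, 7/6]
R6 ← R6 − R2: [0, 0, -1, 1, -1/3]
R4 ← R4 + R3: [0, 0, 0, 0, 0]
R5 ← R5 − (7/12)·R3: [0, 0, 0, 0, 0]
R6 ← R6 + (1/6)·R3: [0, 0, 0, 0, 0]
3 nonzero rows, so rank(C) = 3.
C has 5 columns; by rank–nullity, nullity = 5 − 3 = 2.

2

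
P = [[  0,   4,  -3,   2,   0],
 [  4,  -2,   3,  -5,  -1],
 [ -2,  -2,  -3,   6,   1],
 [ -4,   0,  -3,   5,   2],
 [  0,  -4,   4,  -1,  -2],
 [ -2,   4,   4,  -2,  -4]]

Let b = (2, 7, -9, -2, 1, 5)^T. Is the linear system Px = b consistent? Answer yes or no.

Row reduce the augmented matrix [P | b].
Swap R1 ↔ R2
R3 ← R3 + (1/2)·R1: [0, -3, -3/2, 7/2, 1/2, -11/2]
R4 ← R4 + R1: [0, -2, 0, 0, 1, 5]
R6 ← R6 + (1/2)·R1: [0, 3, 11/2, -9/2, -9/2, 17/2]
R3 ← R3 + (3/4)·R2: [0, 0, -15/4, 5, 1/2, -4]
R4 ← R4 + (1/2)·R2: [0, 0, -3/2, 1, 1, 6]
R5 ← R5 + R2: [0, 0, 1, 1, -2, 3]
R6 ← R6 − (3/4)·R2: [0, 0, 31/4, -6, -9/2, 7]
R4 ← R4 − (2/5)·R3: [0, 0, 0, -1, 4/5, 38/5]
R5 ← R5 + (4/15)·R3: [0, 0, 0, 7/3, -28/15, 29/15]
R6 ← R6 + (31/15)·R3: [0, 0, 0, 13/3, -52/15, -19/15]
R5 ← R5 + (7/3)·R4: [0, 0, 0, 0, 0, 59/3]
R6 ← R6 + (13/3)·R4: [0, 0, 0, 0, 0, 95/3]
R6 ← R6 − (95/59)·R5: [0, 0, 0, 0, 0, 0]
The echelon form has 5 nonzero rows; the last pivot sits in the augmented column, so rank(P) = 4 but rank([P|b]) = 5.
Since the ranks differ, the system is inconsistent.

no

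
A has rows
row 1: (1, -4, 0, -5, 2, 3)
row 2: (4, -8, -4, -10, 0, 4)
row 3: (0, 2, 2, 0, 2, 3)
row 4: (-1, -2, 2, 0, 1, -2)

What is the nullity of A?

2

Row reduce to echelon form.
R2 ← R2 − (4)·R1: [0, 8, -4, 10, -8, -8]
R4 ← R4 + R1: [0, -6, 2, -5, 3, 1]
R3 ← R3 − (1/4)·R2: [0, 0, 3, -5/2, 4, 5]
R4 ← R4 + (3/4)·R2: [0, 0, -1, 5/2, -3, -5]
R4 ← R4 + (1/3)·R3: [0, 0, 0, 5/3, -5/3, -10/3]
4 nonzero rows, so rank(A) = 4.
A has 6 columns; by rank–nullity, nullity = 6 − 4 = 2.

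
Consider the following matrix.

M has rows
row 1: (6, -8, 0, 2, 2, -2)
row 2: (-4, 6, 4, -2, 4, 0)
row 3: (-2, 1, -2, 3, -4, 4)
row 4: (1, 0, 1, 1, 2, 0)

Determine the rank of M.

Row reduce to echelon form.
R2 ← R2 + (2/3)·R1: [0, 2/3, 4, -2/3, 16/3, -4/3]
R3 ← R3 + (1/3)·R1: [0, -5/3, -2, 11/3, -10/3, 10/3]
R4 ← R4 − (1/6)·R1: [0, 4/3, 1, 2/3, 5/3, 1/3]
R3 ← R3 + (5/2)·R2: [0, 0, 8, 2, 10, 0]
R4 ← R4 − (2)·R2: [0, 0, -7, 2, -9, 3]
R4 ← R4 + (7/8)·R3: [0, 0, 0, 15/4, -1/4, 3]
Echelon form has 4 nonzero rows, so rank(M) = 4.

4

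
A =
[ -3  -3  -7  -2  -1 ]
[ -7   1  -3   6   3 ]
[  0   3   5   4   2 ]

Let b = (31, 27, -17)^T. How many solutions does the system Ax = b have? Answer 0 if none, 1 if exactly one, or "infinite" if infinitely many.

infinite

Row reduce the augmented matrix [A | b].
R2 ← R2 − (7/3)·R1: [0, 8, 40/3, 32/3, 16/3, -136/3]
R3 ← R3 − (3/8)·R2: [0, 0, 0, 0, 0, 0]
The echelon form has 2 nonzero rows, and every pivot lies in the first 5 columns, so rank(A) = rank([A|b]) = 2.
The system is consistent.
rank = 2 < 5 unknowns, so there are infinitely many solutions.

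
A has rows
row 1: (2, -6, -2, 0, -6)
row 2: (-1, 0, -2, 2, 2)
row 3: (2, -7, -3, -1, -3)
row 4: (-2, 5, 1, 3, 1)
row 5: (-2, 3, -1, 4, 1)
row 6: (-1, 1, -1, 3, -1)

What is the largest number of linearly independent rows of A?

3

Row reduce to echelon form.
R2 ← R2 + (1/2)·R1: [0, -3, -3, 2, -1]
R3 ← R3 − R1: [0, -1, -1, -1, 3]
R4 ← R4 + R1: [0, -1, -1, 3, -5]
R5 ← R5 + R1: [0, -3, -3, 4, -5]
R6 ← R6 + (1/2)·R1: [0, -2, -2, 3, -4]
R3 ← R3 − (1/3)·R2: [0, 0, 0, -5/3, 10/3]
R4 ← R4 − (1/3)·R2: [0, 0, 0, 7/3, -14/3]
R5 ← R5 − R2: [0, 0, 0, 2, -4]
R6 ← R6 − (2/3)·R2: [0, 0, 0, 5/3, -10/3]
R4 ← R4 + (7/5)·R3: [0, 0, 0, 0, 0]
R5 ← R5 + (6/5)·R3: [0, 0, 0, 0, 0]
R6 ← R6 + R3: [0, 0, 0, 0, 0]
Echelon form has 3 nonzero rows, so rank(A) = 3.
The rank gives the maximum number of linearly independent rows: 3.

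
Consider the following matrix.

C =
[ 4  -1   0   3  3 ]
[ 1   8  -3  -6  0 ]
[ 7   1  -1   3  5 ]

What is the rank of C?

Row reduce to echelon form.
R2 ← R2 − (1/4)·R1: [0, 33/4, -3, -27/4, -3/4]
R3 ← R3 − (7/4)·R1: [0, 11/4, -1, -9/4, -1/4]
R3 ← R3 − (1/3)·R2: [0, 0, 0, 0, 0]
Echelon form has 2 nonzero rows, so rank(C) = 2.

2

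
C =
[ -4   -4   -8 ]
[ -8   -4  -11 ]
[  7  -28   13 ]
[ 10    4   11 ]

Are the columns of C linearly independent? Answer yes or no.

yes

Row reduce C to echelon form.
R2 ← R2 − (2)·R1: [0, 4, 5]
R3 ← R3 + (7/4)·R1: [0, -35, -1]
R4 ← R4 + (5/2)·R1: [0, -6, -9]
R3 ← R3 + (35/4)·R2: [0, 0, 171/4]
R4 ← R4 + (3/2)·R2: [0, 0, -3/2]
R4 ← R4 + (2/57)·R3: [0, 0, 0]
3 pivots among 3 columns.
Every column is a pivot column, so the columns are linearly independent.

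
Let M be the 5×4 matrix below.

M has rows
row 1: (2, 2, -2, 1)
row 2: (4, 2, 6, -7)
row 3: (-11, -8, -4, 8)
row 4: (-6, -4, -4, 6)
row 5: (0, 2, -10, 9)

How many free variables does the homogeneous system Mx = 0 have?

Row reduce to echelon form.
R2 ← R2 − (2)·R1: [0, -2, 10, -9]
R3 ← R3 + (11/2)·R1: [0, 3, -15, 27/2]
R4 ← R4 + (3)·R1: [0, 2, -10, 9]
R3 ← R3 + (3/2)·R2: [0, 0, 0, 0]
R4 ← R4 + R2: [0, 0, 0, 0]
R5 ← R5 + R2: [0, 0, 0, 0]
2 nonzero rows, so rank(M) = 2.
M has 4 columns; by rank–nullity, nullity = 4 − 2 = 2.

2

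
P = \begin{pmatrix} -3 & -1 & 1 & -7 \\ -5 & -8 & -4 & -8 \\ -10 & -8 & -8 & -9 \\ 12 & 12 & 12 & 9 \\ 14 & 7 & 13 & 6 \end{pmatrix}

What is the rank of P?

Row reduce to echelon form.
R2 ← R2 − (5/3)·R1: [0, -19/3, -17/3, 11/3]
R3 ← R3 − (10/3)·R1: [0, -14/3, -34/3, 43/3]
R4 ← R4 + (4)·R1: [0, 8, 16, -19]
R5 ← R5 + (14/3)·R1: [0, 7/3, 53/3, -80/3]
R3 ← R3 − (14/19)·R2: [0, 0, -136/19, 221/19]
R4 ← R4 + (24/19)·R2: [0, 0, 168/19, -273/19]
R5 ← R5 + (7/19)·R2: [0, 0, 296/19, -481/19]
R4 ← R4 + (21/17)·R3: [0, 0, 0, 0]
R5 ← R5 + (37/17)·R3: [0, 0, 0, 0]
Echelon form has 3 nonzero rows, so rank(P) = 3.

3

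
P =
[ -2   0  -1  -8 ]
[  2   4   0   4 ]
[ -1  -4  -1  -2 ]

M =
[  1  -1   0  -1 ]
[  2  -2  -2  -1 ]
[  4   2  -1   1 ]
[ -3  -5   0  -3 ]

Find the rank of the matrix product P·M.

3

First compute PM:
[[ 18,  40,   1,  25],
 [ -2, -30,  -8, -18],
 [ -7,  17,   9,  10]]
Now row reduce the product.
R2 ← R2 + (1/9)·R1: [0, -230/9, -71/9, -137/9]
R3 ← R3 + (7/18)·R1: [0, 293/9, 169/18, 355/18]
R3 ← R3 + (293/230)·R2: [0, 0, -76/115, 38/115]
3 nonzero rows, so rank(PM) = 3.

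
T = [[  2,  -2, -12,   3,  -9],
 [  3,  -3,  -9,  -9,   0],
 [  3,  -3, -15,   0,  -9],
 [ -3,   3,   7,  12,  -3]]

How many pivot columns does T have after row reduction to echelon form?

Row reduce to echelon form.
R2 ← R2 − (3/2)·R1: [0, 0, 9, -27/2, 27/2]
R3 ← R3 − (3/2)·R1: [0, 0, 3, -9/2, 9/2]
R4 ← R4 + (3/2)·R1: [0, 0, -11, 33/2, -33/2]
R3 ← R3 − (1/3)·R2: [0, 0, 0, 0, 0]
R4 ← R4 + (11/9)·R2: [0, 0, 0, 0, 0]
Echelon form has 2 nonzero rows, so rank(T) = 2.
Each nonzero row contributes one pivot column: 2 pivot columns.

2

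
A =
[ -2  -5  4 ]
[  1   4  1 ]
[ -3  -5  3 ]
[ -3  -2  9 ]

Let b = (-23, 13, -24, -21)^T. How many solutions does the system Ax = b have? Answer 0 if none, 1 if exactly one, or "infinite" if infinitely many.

Row reduce the augmented matrix [A | b].
R2 ← R2 + (1/2)·R1: [0, 3/2, 3, 3/2]
R3 ← R3 − (3/2)·R1: [0, 5/2, -3, 21/2]
R4 ← R4 − (3/2)·R1: [0, 11/2, 3, 27/2]
R3 ← R3 − (5/3)·R2: [0, 0, -8, 8]
R4 ← R4 − (11/3)·R2: [0, 0, -8, 8]
R4 ← R4 − R3: [0, 0, 0, 0]
The echelon form has 3 nonzero rows, and every pivot lies in the first 3 columns, so rank(A) = rank([A|b]) = 3.
The system is consistent.
rank = 3 = number of unknowns, so the solution is unique.

1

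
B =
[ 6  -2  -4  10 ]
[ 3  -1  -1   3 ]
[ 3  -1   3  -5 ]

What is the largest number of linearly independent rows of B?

2

Row reduce to echelon form.
R2 ← R2 − (1/2)·R1: [0, 0, 1, -2]
R3 ← R3 − (1/2)·R1: [0, 0, 5, -10]
R3 ← R3 − (5)·R2: [0, 0, 0, 0]
Echelon form has 2 nonzero rows, so rank(B) = 2.
The rank gives the maximum number of linearly independent rows: 2.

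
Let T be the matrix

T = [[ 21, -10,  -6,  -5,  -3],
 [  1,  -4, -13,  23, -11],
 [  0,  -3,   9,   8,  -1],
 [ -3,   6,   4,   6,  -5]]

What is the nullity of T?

1

Row reduce to echelon form.
R2 ← R2 − (1/21)·R1: [0, -74/21, -89/7, 488/21, -76/7]
R4 ← R4 + (1/7)·R1: [0, 32/7, 22/7, 37/7, -38/7]
R3 ← R3 − (63/74)·R2: [0, 0, 1467/74, -436/37, 305/37]
R4 ← R4 + (48/37)·R2: [0, 0, -494/37, 1311/37, -722/37]
R4 ← R4 + (988/1467)·R3: [0, 0, 0, 40337/1467, -20482/1467]
4 nonzero rows, so rank(T) = 4.
T has 5 columns; by rank–nullity, nullity = 5 − 4 = 1.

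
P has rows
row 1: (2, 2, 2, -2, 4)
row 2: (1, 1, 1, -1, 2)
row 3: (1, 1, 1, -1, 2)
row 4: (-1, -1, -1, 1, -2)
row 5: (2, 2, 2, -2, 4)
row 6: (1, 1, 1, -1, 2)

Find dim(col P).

Row reduce to echelon form.
R2 ← R2 − (1/2)·R1: [0, 0, 0, 0, 0]
R3 ← R3 − (1/2)·R1: [0, 0, 0, 0, 0]
R4 ← R4 + (1/2)·R1: [0, 0, 0, 0, 0]
R5 ← R5 − R1: [0, 0, 0, 0, 0]
R6 ← R6 − (1/2)·R1: [0, 0, 0, 0, 0]
Echelon form has 1 nonzero row, so rank(P) = 1.
The column space has dimension equal to the rank: 1.

1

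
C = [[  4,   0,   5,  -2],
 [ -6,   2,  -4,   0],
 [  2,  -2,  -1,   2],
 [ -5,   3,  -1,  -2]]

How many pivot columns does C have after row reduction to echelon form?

Row reduce to echelon form.
R2 ← R2 + (3/2)·R1: [0, 2, 7/2, -3]
R3 ← R3 − (1/2)·R1: [0, -2, -7/2, 3]
R4 ← R4 + (5/4)·R1: [0, 3, 21/4, -9/2]
R3 ← R3 + R2: [0, 0, 0, 0]
R4 ← R4 − (3/2)·R2: [0, 0, 0, 0]
Echelon form has 2 nonzero rows, so rank(C) = 2.
Each nonzero row contributes one pivot column: 2 pivot columns.

2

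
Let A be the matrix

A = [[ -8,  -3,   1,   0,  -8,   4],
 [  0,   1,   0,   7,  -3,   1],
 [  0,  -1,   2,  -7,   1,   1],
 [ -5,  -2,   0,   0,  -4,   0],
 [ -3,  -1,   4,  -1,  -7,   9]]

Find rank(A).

Row reduce to echelon form.
R4 ← R4 − (5/8)·R1: [0, -1/8, -5/8, 0, 1, -5/2]
R5 ← R5 − (3/8)·R1: [0, 1/8, 29/8, -1, -4, 15/2]
R3 ← R3 + R2: [0, 0, 2, 0, -2, 2]
R4 ← R4 + (1/8)·R2: [0, 0, -5/8, 7/8, 5/8, -19/8]
R5 ← R5 − (1/8)·R2: [0, 0, 29/8, -15/8, -29/8, 59/8]
R4 ← R4 + (5/16)·R3: [0, 0, 0, 7/8, 0, -7/4]
R5 ← R5 − (29/16)·R3: [0, 0, 0, -15/8, 0, 15/4]
R5 ← R5 + (15/7)·R4: [0, 0, 0, 0, 0, 0]
Echelon form has 4 nonzero rows, so rank(A) = 4.

4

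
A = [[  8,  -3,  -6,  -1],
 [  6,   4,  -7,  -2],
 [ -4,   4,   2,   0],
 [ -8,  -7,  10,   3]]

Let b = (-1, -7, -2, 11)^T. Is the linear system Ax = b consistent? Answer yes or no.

Row reduce the augmented matrix [A | b].
R2 ← R2 − (3/4)·R1: [0, 25/4, -5/2, -5/4, -25/4]
R3 ← R3 + (1/2)·R1: [0, 5/2, -1, -1/2, -5/2]
R4 ← R4 + R1: [0, -10, 4, 2, 10]
R3 ← R3 − (2/5)·R2: [0, 0, 0, 0, 0]
R4 ← R4 + (8/5)·R2: [0, 0, 0, 0, 0]
The echelon form has 2 nonzero rows, and every pivot lies in the first 4 columns, so rank(A) = rank([A|b]) = 2.
The system is consistent.

yes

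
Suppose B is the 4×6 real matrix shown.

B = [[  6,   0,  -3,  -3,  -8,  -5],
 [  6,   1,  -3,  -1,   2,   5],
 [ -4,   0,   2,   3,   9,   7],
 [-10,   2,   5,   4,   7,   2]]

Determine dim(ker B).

Row reduce to echelon form.
R2 ← R2 − R1: [0, 1, 0, 2, 10, 10]
R3 ← R3 + (2/3)·R1: [0, 0, 0, 1, 11/3, 11/3]
R4 ← R4 + (5/3)·R1: [0, 2, 0, -1, -19/3, -19/3]
R4 ← R4 − (2)·R2: [0, 0, 0, -5, -79/3, -79/3]
R4 ← R4 + (5)·R3: [0, 0, 0, 0, -8, -8]
4 nonzero rows, so rank(B) = 4.
B has 6 columns; by rank–nullity, nullity = 6 − 4 = 2.

2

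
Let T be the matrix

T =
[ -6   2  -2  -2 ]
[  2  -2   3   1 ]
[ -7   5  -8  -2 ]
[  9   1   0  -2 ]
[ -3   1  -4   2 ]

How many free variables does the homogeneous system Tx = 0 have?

Row reduce to echelon form.
R2 ← R2 + (1/3)·R1: [0, -4/3, 7/3, 1/3]
R3 ← R3 − (7/6)·R1: [0, 8/3, -17/3, 1/3]
R4 ← R4 + (3/2)·R1: [0, 4, -3, -5]
R5 ← R5 − (1/2)·R1: [0, 0, -3, 3]
R3 ← R3 + (2)·R2: [0, 0, -1, 1]
R4 ← R4 + (3)·R2: [0, 0, 4, -4]
R4 ← R4 + (4)·R3: [0, 0, 0, 0]
R5 ← R5 − (3)·R3: [0, 0, 0, 0]
3 nonzero rows, so rank(T) = 3.
T has 4 columns; by rank–nullity, nullity = 4 − 3 = 1.

1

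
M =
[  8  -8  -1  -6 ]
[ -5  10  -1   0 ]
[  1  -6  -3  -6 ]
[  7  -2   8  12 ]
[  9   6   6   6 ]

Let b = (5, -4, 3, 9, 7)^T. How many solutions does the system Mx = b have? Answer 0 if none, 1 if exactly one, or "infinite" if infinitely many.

0

Row reduce the augmented matrix [M | b].
R2 ← R2 + (5/8)·R1: [0, 5, -13/8, -15/4, -7/8]
R3 ← R3 − (1/8)·R1: [0, -5, -23/8, -21/4, 19/8]
R4 ← R4 − (7/8)·R1: [0, 5, 71/8, 69/4, 37/8]
R5 ← R5 − (9/8)·R1: [0, 15, 57/8, 51/4, 11/8]
R3 ← R3 + R2: [0, 0, -9/2, -9, 3/2]
R4 ← R4 − R2: [0, 0, 21/2, 21, 11/2]
R5 ← R5 − (3)·R2: [0, 0, 12, 24, 4]
R4 ← R4 + (7/3)·R3: [0, 0, 0, 0, 9]
R5 ← R5 + (8/3)·R3: [0, 0, 0, 0, 8]
R5 ← R5 − (8/9)·R4: [0, 0, 0, 0, 0]
The echelon form has 4 nonzero rows; the last pivot sits in the augmented column, so rank(M) = 3 but rank([M|b]) = 4.
Since the ranks differ, the system is inconsistent.
It has no solutions.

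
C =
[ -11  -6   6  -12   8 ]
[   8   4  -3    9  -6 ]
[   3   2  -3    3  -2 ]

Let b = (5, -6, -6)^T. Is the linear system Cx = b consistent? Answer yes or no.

no

Row reduce the augmented matrix [C | b].
R2 ← R2 + (8/11)·R1: [0, -4/11, 15/11, 3/11, -2/11, -26/11]
R3 ← R3 + (3/11)·R1: [0, 4/11, -15/11, -3/11, 2/11, -51/11]
R3 ← R3 + R2: [0, 0, 0, 0, 0, -7]
The echelon form has 3 nonzero rows; the last pivot sits in the augmented column, so rank(C) = 2 but rank([C|b]) = 3.
Since the ranks differ, the system is inconsistent.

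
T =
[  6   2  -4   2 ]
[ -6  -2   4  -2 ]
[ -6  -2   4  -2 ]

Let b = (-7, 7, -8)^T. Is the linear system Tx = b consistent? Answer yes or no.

no

Row reduce the augmented matrix [T | b].
R2 ← R2 + R1: [0, 0, 0, 0, 0]
R3 ← R3 + R1: [0, 0, 0, 0, -15]
Swap R2 ↔ R3
The echelon form has 2 nonzero rows; the last pivot sits in the augmented column, so rank(T) = 1 but rank([T|b]) = 2.
Since the ranks differ, the system is inconsistent.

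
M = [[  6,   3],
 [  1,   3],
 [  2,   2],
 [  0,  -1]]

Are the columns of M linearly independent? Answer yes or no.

Row reduce M to echelon form.
R2 ← R2 − (1/6)·R1: [0, 5/2]
R3 ← R3 − (1/3)·R1: [0, 1]
R3 ← R3 − (2/5)·R2: [0, 0]
R4 ← R4 + (2/5)·R2: [0, 0]
2 pivots among 2 columns.
Every column is a pivot column, so the columns are linearly independent.

yes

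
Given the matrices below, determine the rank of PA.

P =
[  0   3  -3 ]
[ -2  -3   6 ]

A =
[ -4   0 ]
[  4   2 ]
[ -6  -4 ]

First compute PA:
[[ 30,  18],
 [-40, -30]]
Now row reduce the product.
R2 ← R2 + (4/3)·R1: [0, -6]
2 nonzero rows, so rank(PA) = 2.

2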